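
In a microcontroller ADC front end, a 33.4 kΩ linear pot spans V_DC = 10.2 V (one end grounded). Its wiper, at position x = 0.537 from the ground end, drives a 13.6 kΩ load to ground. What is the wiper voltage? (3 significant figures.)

V_out ≈ 3.40 V

Lower segment x·R_p = 17.94 kΩ; upper segment (1−x)·R_p = 15.46 kΩ.
Lower segment in parallel with the load: 17.94 ‖ 13.6 = 7.735 kΩ.
V_out = 10.2 × 7.735/(15.46 + 7.735) = 3.401 V.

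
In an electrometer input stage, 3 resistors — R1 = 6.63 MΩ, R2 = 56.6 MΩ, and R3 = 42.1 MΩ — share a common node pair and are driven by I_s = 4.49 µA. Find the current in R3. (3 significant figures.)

I ≈ 0.555 µA

Conductances: ΣG = 1/6.63 + 1/56.6 + 1/42.1 = 0.1923 (1/MΩ).
By the current-divider rule, I = I_s · G_k/ΣG = 4.49 × 0.1236 = 0.5547 µA.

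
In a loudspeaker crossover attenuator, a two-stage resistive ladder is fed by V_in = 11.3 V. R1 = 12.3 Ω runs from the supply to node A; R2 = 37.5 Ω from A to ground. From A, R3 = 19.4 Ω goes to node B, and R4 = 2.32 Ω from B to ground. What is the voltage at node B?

Looking into the second stage from A: R3 + R4 = 21.72 Ω appears in parallel with R2.
R2 ‖ (R3+R4) = 13.75 Ω.
First divider: V_A = V_in · 13.75/(12.3 + 13.75) = 5.965 V.
V_B = V_A × 0.1068 = 0.6372 V.

V_B ≈ 0.637 V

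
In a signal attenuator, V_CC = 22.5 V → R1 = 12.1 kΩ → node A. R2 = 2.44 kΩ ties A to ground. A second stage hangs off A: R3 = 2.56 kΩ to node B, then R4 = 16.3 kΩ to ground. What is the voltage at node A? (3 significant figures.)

V_A ≈ 3.41 V

The second stage (R3 + R4 = 18.86 kΩ) loads node A in parallel with R2.
Effective lower resistance at A: R2 ‖ 18.86 = 2.160 kΩ.
First divider: V_A = V_CC · 2.160/(12.1 + 2.160) = 3.409 V.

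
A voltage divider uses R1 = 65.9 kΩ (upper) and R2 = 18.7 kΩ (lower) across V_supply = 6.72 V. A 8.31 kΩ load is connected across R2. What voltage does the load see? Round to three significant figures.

The load sits in parallel with R2, giving an effective lower resistance R2' = R2·R_L/(R2+R_L) = 5.753 kΩ.
Then V_out = V_supply · R2'/(R1 + R2') = 6.72 × 5.753/71.65 = 0.5396 V.
(Unloaded it would be 1.49 V; the load pulls it down.)

V_out ≈ 0.540 V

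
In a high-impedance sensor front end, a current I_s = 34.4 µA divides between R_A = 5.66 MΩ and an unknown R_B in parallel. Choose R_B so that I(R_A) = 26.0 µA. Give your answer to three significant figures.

Two-branch current divider: I_A = I_s · R_B/(R_A + R_B).
26.0/34.4 = R_B/(R_A + R_B) → R_B = R_A · (0.7558)/(1 − 0.7558) = 5.66 × 3.095 = 17.52 MΩ.

R_B ≈ 17.5 MΩ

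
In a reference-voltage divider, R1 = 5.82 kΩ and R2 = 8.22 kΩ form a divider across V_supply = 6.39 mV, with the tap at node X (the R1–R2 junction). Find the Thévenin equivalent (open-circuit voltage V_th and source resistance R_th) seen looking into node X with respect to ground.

Open-circuit (no load on X): V_th = V_supply · R2/(R1 + R2) = 6.39 × 8.22/(5.820 + 8.22) = 3.741 mV.
Looking into X with the source shorted: R_th = R1·R2/(R1+R2) = 5.820 × 8.22/14.04 = 3.407 kΩ.

V_th ≈ 3.74 mV, R_th ≈ 3.41 kΩ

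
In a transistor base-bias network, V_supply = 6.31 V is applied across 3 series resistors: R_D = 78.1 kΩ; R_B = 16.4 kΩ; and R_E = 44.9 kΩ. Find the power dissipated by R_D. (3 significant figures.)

P ≈ 0.160 mW

Series current I = V_supply/ΣR = 6.31/139.4 = 0.04527 mA.
P(R_D) = I²·R_D = (0.04527)² × 78.1 = 0.1600 mW.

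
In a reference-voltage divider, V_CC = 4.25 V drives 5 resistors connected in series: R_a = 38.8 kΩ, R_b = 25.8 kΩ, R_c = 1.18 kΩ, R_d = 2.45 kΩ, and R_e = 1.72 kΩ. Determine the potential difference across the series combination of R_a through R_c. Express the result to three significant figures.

V ≈ 4.00 V

Total series resistance ΣR = 38.8 + 25.8 + 1.18 + 2.45 + 1.72 = 69.95 kΩ.
R_{R_a..R_c} = 38.8 + 25.8 + 1.18 = 65.78 kΩ.
By the voltage-divider rule, V = 4.25 × 65.78/69.95 = 3.997 V.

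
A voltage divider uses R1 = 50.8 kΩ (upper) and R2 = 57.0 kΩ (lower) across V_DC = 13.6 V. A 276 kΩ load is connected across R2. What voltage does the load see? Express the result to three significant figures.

V_out ≈ 6.55 V

First combine the lower leg with the load: R2 ‖ R_L = 47.24 kΩ.
Now apply the divider: V_out = 13.6 × 0.4819 = 6.553 V.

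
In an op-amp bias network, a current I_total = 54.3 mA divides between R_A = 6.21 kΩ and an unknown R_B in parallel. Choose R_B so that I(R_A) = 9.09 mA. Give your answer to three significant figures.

The fraction through R_A equals R_B/(R_A+R_B).
9.09/54.3 = R_B/(R_A + R_B) → R_B = R_A · (0.1674)/(1 − 0.1674) = 6.21 × 0.2011 = 1.249 kΩ.

R_B ≈ 1.25 kΩ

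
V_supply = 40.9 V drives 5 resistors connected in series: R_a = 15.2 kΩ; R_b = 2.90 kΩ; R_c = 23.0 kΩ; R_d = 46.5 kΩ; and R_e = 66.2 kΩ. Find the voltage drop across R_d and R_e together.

Total series resistance ΣR = 15.2 + 2.90 + 23.0 + 46.5 + 66.2 = 153.8 kΩ.
R_{R_d..R_e} = 46.5 + 66.2 = 112.7 kΩ.
Voltage divider: V = V_supply · (112.7 / 153.8) = 40.9 × 0.7328 = 29.97 V.

V ≈ 30.0 V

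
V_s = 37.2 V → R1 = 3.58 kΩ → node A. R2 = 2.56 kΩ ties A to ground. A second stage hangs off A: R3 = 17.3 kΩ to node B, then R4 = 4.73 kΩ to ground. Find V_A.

V_A ≈ 14.5 V

Node A sees R2 in parallel with the series input of stage 2, R3 + R4 = 22.03 kΩ.
R2 ‖ (R3+R4) = 2.293 kΩ.
So V_A = 37.2 × 0.3905 = 14.53 V.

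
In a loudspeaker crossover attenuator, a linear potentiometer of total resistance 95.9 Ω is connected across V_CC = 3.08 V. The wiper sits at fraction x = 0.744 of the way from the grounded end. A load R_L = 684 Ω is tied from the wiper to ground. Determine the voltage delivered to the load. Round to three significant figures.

V_out ≈ 2.23 V

The pot divides into 24.55 Ω above the wiper and 71.35 Ω below.
Lower segment in parallel with the load: 71.35 ‖ 684 = 64.61 Ω.
V_out = 3.08 × 64.61/(24.55 + 64.61) = 2.232 V.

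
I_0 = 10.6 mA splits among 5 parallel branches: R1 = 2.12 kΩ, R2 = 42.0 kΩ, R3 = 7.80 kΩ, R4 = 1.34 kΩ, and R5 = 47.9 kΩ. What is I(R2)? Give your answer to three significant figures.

I ≈ 0.181 mA

ΣG = 1/2.12 + 1/42.0 + 1/7.80 + 1/1.34 + 1/47.9 = 1.391.
R2 takes the fraction G_k/ΣG = 0.02381/1.391 = 0.01712, so I = 10.6 × 0.01712 = 0.1815 mA.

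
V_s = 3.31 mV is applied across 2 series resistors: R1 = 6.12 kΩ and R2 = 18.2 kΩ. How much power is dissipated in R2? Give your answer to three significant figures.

P ≈ 0.337 nW

The common current is I = 3.31/24.32 = 0.1361 µA.
P(R2) = I²·R2 = (0.1361)² × 18.2 = 0.3371 nW.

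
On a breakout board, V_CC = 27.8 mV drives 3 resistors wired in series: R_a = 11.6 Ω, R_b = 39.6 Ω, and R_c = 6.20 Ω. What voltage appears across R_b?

V ≈ 19.2 mV

ΣR = 11.6 + 39.6 + 6.20 = 57.40 Ω.
Voltage divider: V = V_CC · (39.60 / 57.40) = 27.8 × 0.6899 = 19.18 mV.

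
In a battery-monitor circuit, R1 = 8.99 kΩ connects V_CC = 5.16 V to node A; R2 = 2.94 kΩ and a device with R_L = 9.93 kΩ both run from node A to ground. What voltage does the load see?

V_out ≈ 1.04 V

R2 ‖ R_L = (2.94 × 9.93)/(2.94 + 9.93) = 2.268 kΩ.
Voltage divider with the loaded lower leg: V_out = 5.16 × 2.268/(8.99 + 2.268) = 5.16 × 0.2015 = 1.040 V.
(Unloaded it would be 1.27 V; the load pulls it down.)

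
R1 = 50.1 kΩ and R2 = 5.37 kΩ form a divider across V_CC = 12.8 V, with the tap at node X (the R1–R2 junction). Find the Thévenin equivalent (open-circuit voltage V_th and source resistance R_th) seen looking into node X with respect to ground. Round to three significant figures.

V_th ≈ 1.24 V, R_th ≈ 4.85 kΩ

Open-circuit (no load on X): V_th = V_CC · R2/(R1 + R2) = 12.8 × 5.37/(50.10 + 5.37) = 1.239 V.
With V_CC suppressed (replaced by a short), R_th = R1 ‖ R2 = (50.10 × 5.37)/(50.10 + 5.37) = 4.850 kΩ.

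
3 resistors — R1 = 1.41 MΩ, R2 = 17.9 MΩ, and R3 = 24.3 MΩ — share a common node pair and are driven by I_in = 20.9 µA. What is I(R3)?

I ≈ 1.07 µA

Conductances: ΣG = 1/1.41 + 1/17.9 + 1/24.3 = 0.8062 (1/MΩ).
R3 takes the fraction G_k/ΣG = 0.04115/0.8062 = 0.05104, so I = 20.9 × 0.05104 = 1.067 µA.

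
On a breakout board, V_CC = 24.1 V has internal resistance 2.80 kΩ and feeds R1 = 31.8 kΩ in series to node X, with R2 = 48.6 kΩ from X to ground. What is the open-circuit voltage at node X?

V_th ≈ 14.1 V

R1' = 2.80 + 31.8 = 34.60 kΩ (source resistance + R1).
Open-circuit (no load on X): V_th = V_CC · R2/(R1' + R2) = 24.1 × 48.6/(34.60 + 48.6) = 14.08 V.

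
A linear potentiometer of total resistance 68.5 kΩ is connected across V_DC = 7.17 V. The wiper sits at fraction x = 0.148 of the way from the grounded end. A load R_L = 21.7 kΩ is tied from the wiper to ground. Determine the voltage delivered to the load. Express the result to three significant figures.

Lower segment x·R_p = 10.14 kΩ; upper segment (1−x)·R_p = 58.36 kΩ.
(x·R_p) ‖ R_L = 6.910 kΩ.
V_out = 7.17 × 6.910/(58.36 + 6.910) = 0.7590 V.
(Unloaded: V_out = x·V_DC = 1.06 V.)

V_out ≈ 0.759 V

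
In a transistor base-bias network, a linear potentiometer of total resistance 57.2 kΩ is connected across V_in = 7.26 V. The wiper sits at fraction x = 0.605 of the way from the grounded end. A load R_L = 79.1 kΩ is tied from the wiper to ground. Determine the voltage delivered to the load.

Split the track: R_lower = x·R_p = 34.61 kΩ, R_upper = (1−x)·R_p = 22.59 kΩ.
(x·R_p) ‖ R_L = 24.07 kΩ.
Loaded-divider output: V_out = 7.26 × 0.5159 = 3.745 V.
(Unloaded: V_out = x·V_in = 4.39 V.)

V_out ≈ 3.75 V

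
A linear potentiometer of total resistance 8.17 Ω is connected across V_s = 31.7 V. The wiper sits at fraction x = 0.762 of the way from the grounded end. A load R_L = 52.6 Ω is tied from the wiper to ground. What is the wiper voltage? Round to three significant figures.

Split the track: R_lower = x·R_p = 6.226 Ω, R_upper = (1−x)·R_p = 1.944 Ω.
Lower segment in parallel with the load: 6.226 ‖ 52.6 = 5.567 Ω.
Loaded-divider output: V_out = 31.7 × 0.7411 = 23.49 V.

V_out ≈ 23.5 V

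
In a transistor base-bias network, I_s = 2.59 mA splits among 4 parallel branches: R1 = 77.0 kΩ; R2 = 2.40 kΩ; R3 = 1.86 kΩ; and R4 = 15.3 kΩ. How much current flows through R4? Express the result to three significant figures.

Conductances: ΣG = 1/77.0 + 1/2.40 + 1/1.86 + 1/15.3 = 1.033 (1/kΩ).
By the current-divider rule, I = I_s · G_k/ΣG = 2.59 × 0.06329 = 0.1639 mA.

I ≈ 0.164 mA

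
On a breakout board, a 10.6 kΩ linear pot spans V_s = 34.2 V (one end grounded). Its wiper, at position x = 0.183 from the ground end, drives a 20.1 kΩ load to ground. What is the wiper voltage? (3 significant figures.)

V_out ≈ 5.80 V

The pot divides into 8.660 kΩ above the wiper and 1.940 kΩ below.
(x·R_p) ‖ R_L = 1.769 kΩ.
V_out = 34.2 × 1.769/(8.660 + 1.769) = 5.801 V.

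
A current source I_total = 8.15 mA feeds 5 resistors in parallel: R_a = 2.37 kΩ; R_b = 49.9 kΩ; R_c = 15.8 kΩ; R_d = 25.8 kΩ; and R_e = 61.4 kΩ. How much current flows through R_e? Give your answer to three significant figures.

I ≈ 0.237 mA

Conductances: ΣG = 1/2.37 + 1/49.9 + 1/15.8 + 1/25.8 + 1/61.4 = 0.5603 (1/kΩ).
R_e takes the fraction G_k/ΣG = 0.01629/0.5603 = 0.02907, so I = 8.15 × 0.02907 = 0.2369 mA.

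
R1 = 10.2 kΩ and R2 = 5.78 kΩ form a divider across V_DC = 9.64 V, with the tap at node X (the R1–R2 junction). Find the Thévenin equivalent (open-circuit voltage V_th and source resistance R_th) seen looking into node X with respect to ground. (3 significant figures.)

V_th ≈ 3.49 V, R_th ≈ 3.69 kΩ

V_th is the unloaded tap voltage: V_DC · R2/(R1+R2) = 9.64 × 0.3617 = 3.487 V.
Looking into X with the source shorted: R_th = R1·R2/(R1+R2) = 10.20 × 5.78/15.98 = 3.689 kΩ.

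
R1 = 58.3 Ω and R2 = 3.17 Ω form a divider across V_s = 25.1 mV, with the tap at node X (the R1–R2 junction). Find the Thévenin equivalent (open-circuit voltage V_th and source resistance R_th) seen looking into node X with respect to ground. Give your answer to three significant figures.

V_th ≈ 1.29 mV, R_th ≈ 3.01 Ω

Open-circuit (no load on X): V_th = V_s · R2/(R1 + R2) = 25.1 × 3.17/(58.30 + 3.17) = 1.294 mV.
Looking into X with the source shorted: R_th = R1·R2/(R1+R2) = 58.30 × 3.17/61.47 = 3.007 Ω.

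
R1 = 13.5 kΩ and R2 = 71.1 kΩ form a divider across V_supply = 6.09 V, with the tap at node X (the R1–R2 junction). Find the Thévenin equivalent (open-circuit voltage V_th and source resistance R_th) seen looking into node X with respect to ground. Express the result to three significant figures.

Open-circuit (no load on X): V_th = V_supply · R2/(R1 + R2) = 6.09 × 71.1/(13.50 + 71.1) = 5.118 V.
With V_supply suppressed (replaced by a short), R_th = R1 ‖ R2 = (13.50 × 71.1)/(13.50 + 71.1) = 11.35 kΩ.

V_th ≈ 5.12 V, R_th ≈ 11.3 kΩ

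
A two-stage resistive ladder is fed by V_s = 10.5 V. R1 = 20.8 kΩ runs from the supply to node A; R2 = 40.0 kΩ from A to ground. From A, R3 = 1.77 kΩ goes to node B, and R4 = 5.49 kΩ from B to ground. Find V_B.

Node A sees R2 in parallel with the series input of stage 2, R3 + R4 = 7.260 kΩ.
Effective lower resistance at A: R2 ‖ 7.260 = 6.145 kΩ.
First divider: V_A = V_s · 6.145/(20.8 + 6.145) = 2.395 V.
V_B = V_A × 0.7562 = 1.811 V.

V_B ≈ 1.81 V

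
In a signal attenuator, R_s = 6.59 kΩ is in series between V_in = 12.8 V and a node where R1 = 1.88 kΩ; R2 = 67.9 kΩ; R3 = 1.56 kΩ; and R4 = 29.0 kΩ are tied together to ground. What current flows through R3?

Parallel bank: R_p = 1/(1/1.88 + 1/67.9 + 1/1.56 + 1/29.0) = 0.8182 kΩ.
Node voltage V_A = V_in · R_p/(R_s + R_p) = 12.8 × 0.1104 = 1.414 V.
Branch current I = V_A/R3 = 1.414/1.56 = 0.9062 mA.
(Check via current divider: I_total = 1.728 mA; share G_k/ΣG = 0.5245 → same result.)

I ≈ 0.906 mA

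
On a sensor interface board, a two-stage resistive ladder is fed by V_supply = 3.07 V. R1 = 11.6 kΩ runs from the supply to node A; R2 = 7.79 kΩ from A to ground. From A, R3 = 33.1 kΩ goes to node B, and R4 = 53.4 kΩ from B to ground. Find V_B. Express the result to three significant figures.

V_B ≈ 0.722 V

Node A sees R2 in parallel with the series input of stage 2, R3 + R4 = 86.50 kΩ.
R2 ‖ (R3+R4) = 7.146 kΩ.
V_A = 3.07 × 7.146/(11.6 + 7.146) = 1.170 V.
Stage 2 is unloaded, so V_B = V_A · R4/(R3+R4) = 1.170 × 53.4/86.50 = 0.7225 V.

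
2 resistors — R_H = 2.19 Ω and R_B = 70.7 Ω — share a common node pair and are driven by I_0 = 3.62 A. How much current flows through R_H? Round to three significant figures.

For two parallel branches, I_k = I_0 · (other R)/(sum of R).
So I = 3.62 × 70.7/72.89 = 3.511 A.

I ≈ 3.51 A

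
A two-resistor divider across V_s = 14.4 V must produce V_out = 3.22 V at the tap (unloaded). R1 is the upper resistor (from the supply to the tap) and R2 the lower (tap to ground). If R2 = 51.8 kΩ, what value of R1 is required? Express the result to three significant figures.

V_out/V_s = R2/(R1+R2) = 0.2236.
Rearranging, R1 = R2·(1−k)/k = 51.8 × 3.472 = 179.9 kΩ.

R1 ≈ 180 kΩ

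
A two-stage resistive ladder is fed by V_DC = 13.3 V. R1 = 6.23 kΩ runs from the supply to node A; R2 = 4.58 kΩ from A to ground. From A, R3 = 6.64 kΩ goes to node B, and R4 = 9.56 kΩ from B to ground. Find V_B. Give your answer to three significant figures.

V_B ≈ 2.86 V

Looking into the second stage from A: R3 + R4 = 16.20 kΩ appears in parallel with R2.
R2 ‖ (R3+R4) = 3.571 kΩ.
V_A = 13.3 × 3.571/(6.23 + 3.571) = 4.845 V.
V_B = V_A × 0.5901 = 2.859 V.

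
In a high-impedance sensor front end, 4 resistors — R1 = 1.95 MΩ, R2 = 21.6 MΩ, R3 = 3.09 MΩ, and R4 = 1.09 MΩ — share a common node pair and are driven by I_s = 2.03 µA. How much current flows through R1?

ΣG = 1/1.95 + 1/21.6 + 1/3.09 + 1/1.09 = 1.800.
Current divider: I(R1) = I_s · G_k/ΣG = 2.03 × (0.5128/1.800) = 2.03 × 0.2849 = 0.5783 µA.

I ≈ 0.578 µA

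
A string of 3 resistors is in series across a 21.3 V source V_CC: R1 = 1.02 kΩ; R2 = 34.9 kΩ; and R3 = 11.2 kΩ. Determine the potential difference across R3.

V ≈ 5.06 V

Series total: ΣR = 1.02 + 34.9 + 11.2 = 47.12 kΩ.
By the voltage-divider rule, V = 21.3 × 11.20/47.12 = 5.063 V.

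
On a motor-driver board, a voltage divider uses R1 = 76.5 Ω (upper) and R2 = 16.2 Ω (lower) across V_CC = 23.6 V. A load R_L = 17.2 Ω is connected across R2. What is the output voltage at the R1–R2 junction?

V_out ≈ 2.32 V

First combine the lower leg with the load: R2 ‖ R_L = 8.343 Ω.
Voltage divider with the loaded lower leg: V_out = 23.6 × 8.343/(76.5 + 8.343) = 23.6 × 0.09833 = 2.321 V.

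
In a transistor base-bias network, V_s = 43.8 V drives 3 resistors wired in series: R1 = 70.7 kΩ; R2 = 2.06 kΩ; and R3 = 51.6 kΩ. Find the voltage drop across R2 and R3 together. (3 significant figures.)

ΣR = 70.7 + 2.06 + 51.6 = 124.4 kΩ.
R_{R2..R3} = 2.06 + 51.6 = 53.66 kΩ.
By the voltage-divider rule, V = 43.8 × 53.66/124.4 = 18.90 V.

V ≈ 18.9 V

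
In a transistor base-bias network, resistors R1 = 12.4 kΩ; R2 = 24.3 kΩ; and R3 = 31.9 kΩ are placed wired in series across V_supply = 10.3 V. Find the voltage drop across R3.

Series total: ΣR = 12.4 + 24.3 + 31.9 = 68.60 kΩ.
V = V_supply · R/ΣR = 10.3 × 0.4650 = 4.790 V.

V ≈ 4.79 V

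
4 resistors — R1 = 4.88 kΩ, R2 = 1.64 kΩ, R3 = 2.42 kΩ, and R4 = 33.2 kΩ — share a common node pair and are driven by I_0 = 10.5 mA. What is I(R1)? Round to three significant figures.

Conductances: ΣG = 1/4.88 + 1/1.64 + 1/2.42 + 1/33.2 = 1.258 (1/kΩ).
Current divider: I(R1) = I_0 · G_k/ΣG = 10.5 × (0.2049/1.258) = 10.5 × 0.1629 = 1.710 mA.

I ≈ 1.71 mA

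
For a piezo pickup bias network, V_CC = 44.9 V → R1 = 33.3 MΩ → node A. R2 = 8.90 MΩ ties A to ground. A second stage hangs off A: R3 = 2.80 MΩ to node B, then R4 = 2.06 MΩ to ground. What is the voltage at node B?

V_B ≈ 1.64 V

The second stage (R3 + R4 = 4.860 MΩ) loads node A in parallel with R2.
Effective lower resistance at A: R2 ‖ 4.860 = 3.143 MΩ.
So V_A = 44.9 × 0.08626 = 3.873 V.
V_B = V_A × 0.4239 = 1.642 V.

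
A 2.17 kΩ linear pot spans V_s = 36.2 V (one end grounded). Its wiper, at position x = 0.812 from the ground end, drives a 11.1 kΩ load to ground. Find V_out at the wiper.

V_out ≈ 28.5 V

Split the track: R_lower = x·R_p = 1.762 kΩ, R_upper = (1−x)·R_p = 0.4080 kΩ.
Lower segment in parallel with the load: 1.762 ‖ 11.1 = 1.521 kΩ.
Loaded-divider output: V_out = 36.2 × 0.7885 = 28.54 V.
(Unloaded: V_out = x·V_s = 29.4 V.)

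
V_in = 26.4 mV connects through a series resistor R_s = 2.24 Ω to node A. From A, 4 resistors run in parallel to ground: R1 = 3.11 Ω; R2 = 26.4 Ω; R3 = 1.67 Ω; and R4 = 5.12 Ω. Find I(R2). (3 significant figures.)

Equivalent of the parallel group: R_p = 0.8669 Ω.
V_A by voltage divider: V_A = 26.4 × 0.8669/(2.24 + 0.8669) = 7.366 mV.
I(R2) = V_A / R2 = 7.366/26.4 = 0.2790 mA.

I ≈ 0.279 mA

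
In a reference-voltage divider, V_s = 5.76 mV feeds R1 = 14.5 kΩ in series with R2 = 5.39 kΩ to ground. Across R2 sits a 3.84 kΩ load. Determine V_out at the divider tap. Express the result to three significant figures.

V_out ≈ 0.771 mV

R2 ‖ R_L = (5.39 × 3.84)/(5.39 + 3.84) = 2.242 kΩ.
Then V_out = V_s · R2'/(R1 + R2') = 5.76 × 2.242/16.74 = 0.7715 mV.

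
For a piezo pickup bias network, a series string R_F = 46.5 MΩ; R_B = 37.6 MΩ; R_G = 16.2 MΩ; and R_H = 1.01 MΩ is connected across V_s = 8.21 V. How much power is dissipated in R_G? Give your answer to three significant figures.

Series current I = V_s/ΣR = 8.21/101.3 = 0.08104 µA.
P = I²R = 0.006567 × 16.2 = 0.1064 µW.

P ≈ 0.106 µW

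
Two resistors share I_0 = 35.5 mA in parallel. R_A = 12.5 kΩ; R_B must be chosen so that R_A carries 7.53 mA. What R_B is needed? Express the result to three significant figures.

The fraction through R_A equals R_B/(R_A+R_B).
With f = 0.2121, R_B = R_A · f/(1−f) = 12.5 × 0.2692 = 3.365 kΩ.

R_B ≈ 3.37 kΩ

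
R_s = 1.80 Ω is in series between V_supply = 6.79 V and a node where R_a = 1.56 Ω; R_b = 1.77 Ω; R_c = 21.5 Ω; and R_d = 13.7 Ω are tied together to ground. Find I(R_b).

I ≈ 1.13 A

Parallel bank: R_p = 1/(1/1.56 + 1/1.77 + 1/21.5 + 1/13.7) = 0.7544 Ω.
V_A by voltage divider: V_A = 6.79 × 0.7544/(1.80 + 0.7544) = 2.005 V.
I(R_b) = V_A / R_b = 2.005/1.77 = 1.133 A.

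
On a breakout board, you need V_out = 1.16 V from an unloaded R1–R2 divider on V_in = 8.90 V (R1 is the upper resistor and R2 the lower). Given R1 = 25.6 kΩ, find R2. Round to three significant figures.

R2 ≈ 3.84 kΩ

Required fraction k = V_out/V_in = 0.1303.
R2 = R1 · 0.1303/(1 − 0.1303) = 3.837 kΩ.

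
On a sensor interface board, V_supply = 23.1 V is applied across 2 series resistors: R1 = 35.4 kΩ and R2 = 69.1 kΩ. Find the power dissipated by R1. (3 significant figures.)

Series current I = V_supply/ΣR = 23.1/104.5 = 0.2211 mA.
V(R1) = I·R = 7.825 V; P = V·I = 7.825 × 0.2211 = 1.730 mW.

P ≈ 1.73 mW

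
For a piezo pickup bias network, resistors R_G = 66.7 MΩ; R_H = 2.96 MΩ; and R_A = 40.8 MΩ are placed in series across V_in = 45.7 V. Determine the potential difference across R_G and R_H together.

Series total: ΣR = 66.7 + 2.96 + 40.8 = 110.5 MΩ.
R_{R_G..R_H} = 66.7 + 2.96 = 69.66 MΩ.
V = V_in · R/ΣR = 45.7 × 0.6306 = 28.82 V.

V ≈ 28.8 V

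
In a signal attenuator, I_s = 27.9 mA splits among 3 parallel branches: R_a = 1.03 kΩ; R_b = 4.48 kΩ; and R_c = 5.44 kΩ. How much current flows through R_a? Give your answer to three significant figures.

ΣG = 1/1.03 + 1/4.48 + 1/5.44 = 1.378.
R_a takes the fraction G_k/ΣG = 0.9709/1.378 = 0.7046, so I = 27.9 × 0.7046 = 19.66 mA.

I ≈ 19.7 mA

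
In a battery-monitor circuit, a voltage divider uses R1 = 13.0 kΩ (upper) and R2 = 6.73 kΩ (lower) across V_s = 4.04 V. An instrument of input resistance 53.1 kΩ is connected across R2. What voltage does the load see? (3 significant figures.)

V_out ≈ 1.27 V

R2 ‖ R_L = (6.73 × 53.1)/(6.73 + 53.1) = 5.973 kΩ.
Then V_out = V_s · R2'/(R1 + R2') = 4.04 × 5.973/18.97 = 1.272 V.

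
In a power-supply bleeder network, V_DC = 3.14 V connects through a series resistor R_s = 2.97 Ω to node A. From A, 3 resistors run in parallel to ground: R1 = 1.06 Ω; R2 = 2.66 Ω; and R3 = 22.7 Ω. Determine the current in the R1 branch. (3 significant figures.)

Parallel bank: R_p = 1/(1/1.06 + 1/2.66 + 1/22.7) = 0.7335 Ω.
V_A by voltage divider: V_A = 3.14 × 0.7335/(2.97 + 0.7335) = 0.6219 V.
Branch current I = V_A/R1 = 0.6219/1.06 = 0.5867 A.

I ≈ 0.587 A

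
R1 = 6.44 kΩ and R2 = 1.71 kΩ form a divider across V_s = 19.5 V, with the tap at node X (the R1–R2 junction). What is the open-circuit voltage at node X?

V_th is the unloaded tap voltage: V_s · R2/(R1+R2) = 19.5 × 0.2098 = 4.091 V.

V_th ≈ 4.09 V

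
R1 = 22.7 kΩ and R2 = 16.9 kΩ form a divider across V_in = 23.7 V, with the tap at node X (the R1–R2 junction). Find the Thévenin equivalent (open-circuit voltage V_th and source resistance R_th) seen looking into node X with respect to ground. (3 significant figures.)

Open-circuit (no load on X): V_th = V_in · R2/(R1 + R2) = 23.7 × 16.9/(22.70 + 16.9) = 10.11 V.
Looking into X with the source shorted: R_th = R1·R2/(R1+R2) = 22.70 × 16.9/39.60 = 9.688 kΩ.

V_th ≈ 10.1 V, R_th ≈ 9.69 kΩ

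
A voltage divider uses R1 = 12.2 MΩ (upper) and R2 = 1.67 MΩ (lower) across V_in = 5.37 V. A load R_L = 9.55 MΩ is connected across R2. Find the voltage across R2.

V_out ≈ 0.560 V

R2 ‖ R_L = (1.67 × 9.55)/(1.67 + 9.55) = 1.421 MΩ.
Now apply the divider: V_out = 5.37 × 0.1044 = 0.5604 V.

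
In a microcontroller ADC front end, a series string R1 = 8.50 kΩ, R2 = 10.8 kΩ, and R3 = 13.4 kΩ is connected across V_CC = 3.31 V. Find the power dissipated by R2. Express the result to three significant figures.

The common current is I = 3.31/32.70 = 0.1012 mA.
P(R2) = I²·R2 = (0.1012)² × 10.8 = 0.1107 mW.

P ≈ 0.111 mW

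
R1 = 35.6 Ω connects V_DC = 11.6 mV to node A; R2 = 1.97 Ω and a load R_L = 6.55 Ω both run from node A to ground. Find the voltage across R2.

First combine the lower leg with the load: R2 ‖ R_L = 1.514 Ω.
Then V_out = V_DC · R2'/(R1 + R2') = 11.6 × 1.514/37.11 = 0.4733 mV.

V_out ≈ 0.473 mV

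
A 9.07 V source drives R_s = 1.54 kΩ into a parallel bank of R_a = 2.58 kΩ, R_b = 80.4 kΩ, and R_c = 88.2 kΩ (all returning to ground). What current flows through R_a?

I ≈ 2.15 mA

Combine the parallel branches: R_p = (1/2.58 + 1/80.4 + 1/88.2)⁻¹ = 2.431 kΩ.
V_A = 9.07 × 2.431/3.971 = 5.552 V.
I(R_a) = V_A / R_a = 5.552/2.58 = 2.152 mA.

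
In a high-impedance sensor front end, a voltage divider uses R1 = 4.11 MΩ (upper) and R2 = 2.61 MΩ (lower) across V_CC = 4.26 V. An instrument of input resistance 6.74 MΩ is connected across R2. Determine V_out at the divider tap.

First combine the lower leg with the load: R2 ‖ R_L = 1.881 MΩ.
Then V_out = V_CC · R2'/(R1 + R2') = 4.26 × 1.881/5.991 = 1.338 V.

V_out ≈ 1.34 V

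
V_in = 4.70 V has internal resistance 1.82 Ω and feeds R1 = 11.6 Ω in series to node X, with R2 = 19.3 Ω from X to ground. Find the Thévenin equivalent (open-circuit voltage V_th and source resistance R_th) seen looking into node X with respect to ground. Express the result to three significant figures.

R1' = 1.82 + 11.6 = 13.42 Ω (source resistance + R1).
With X open, the divider is unloaded: V_th = 4.70 × 19.3/32.72 = 2.772 V.
Looking into X with the source shorted: R_th = R1'·R2/(R1'+R2) = 13.42 × 19.3/32.72 = 7.916 Ω.

V_th ≈ 2.77 V, R_th ≈ 7.92 Ω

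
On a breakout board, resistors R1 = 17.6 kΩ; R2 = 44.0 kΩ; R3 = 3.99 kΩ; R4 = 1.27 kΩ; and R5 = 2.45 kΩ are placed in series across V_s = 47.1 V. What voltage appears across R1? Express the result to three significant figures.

V ≈ 12.0 V

ΣR = 17.6 + 44.0 + 3.99 + 1.27 + 2.45 = 69.31 kΩ.
Voltage divider: V = V_s · (17.60 / 69.31) = 47.1 × 0.2539 = 11.96 V.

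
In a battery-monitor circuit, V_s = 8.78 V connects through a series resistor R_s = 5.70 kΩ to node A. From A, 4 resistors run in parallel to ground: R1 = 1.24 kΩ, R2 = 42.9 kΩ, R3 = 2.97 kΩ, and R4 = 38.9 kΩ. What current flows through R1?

Equivalent of the parallel group: R_p = 0.8388 kΩ.
V_A by voltage divider: V_A = 8.78 × 0.8388/(5.70 + 0.8388) = 1.126 V.
Branch current I = V_A/R1 = 1.126/1.24 = 0.9083 mA.

I ≈ 0.908 mA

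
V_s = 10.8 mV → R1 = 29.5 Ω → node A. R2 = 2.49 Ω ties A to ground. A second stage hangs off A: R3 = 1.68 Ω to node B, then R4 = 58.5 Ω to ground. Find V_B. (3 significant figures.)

The second stage (R3 + R4 = 60.18 Ω) loads node A in parallel with R2.
Effective lower resistance at A: R2 ‖ 60.18 = 2.391 Ω.
First divider: V_A = V_s · 2.391/(29.5 + 2.391) = 0.8097 mV.
V_B = V_A × 0.9721 = 0.7871 mV.

V_B ≈ 0.787 mV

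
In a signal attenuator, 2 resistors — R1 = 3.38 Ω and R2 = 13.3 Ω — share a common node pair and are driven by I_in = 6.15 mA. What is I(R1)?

With just two branches, the current splits inversely with resistance.
I(R1) = 6.15 × 13.3/(3.38 + 13.3) = 6.15 × 0.7974 = 4.904 mA.

I ≈ 4.90 mA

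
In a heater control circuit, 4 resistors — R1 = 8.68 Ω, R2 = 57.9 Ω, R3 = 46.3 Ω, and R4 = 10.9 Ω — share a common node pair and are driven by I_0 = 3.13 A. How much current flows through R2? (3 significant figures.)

I ≈ 0.220 A

Total conductance ΣG = 1/8.68 + 1/57.9 + 1/46.3 + 1/10.9 = 0.2458 (units of 1/Ω).
By the current-divider rule, I = I_0 · G_k/ΣG = 3.13 × 0.07026 = 0.2199 A.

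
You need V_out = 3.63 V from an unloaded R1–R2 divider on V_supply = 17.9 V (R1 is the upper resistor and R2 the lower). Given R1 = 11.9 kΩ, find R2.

Required fraction k = V_out/V_supply = 0.2028.
Rearranging, R2 = R1·k/(1−k) = 11.9 × 0.2544 = 3.027 kΩ.

R2 ≈ 3.03 kΩ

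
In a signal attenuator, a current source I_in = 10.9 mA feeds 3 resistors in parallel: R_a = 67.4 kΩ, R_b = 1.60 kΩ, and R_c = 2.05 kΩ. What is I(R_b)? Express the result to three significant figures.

I ≈ 6.04 mA

Conductances: ΣG = 1/67.4 + 1/1.60 + 1/2.05 = 1.128 (1/kΩ).
By the current-divider rule, I = I_in · G_k/ΣG = 10.9 × 0.5543 = 6.041 mA.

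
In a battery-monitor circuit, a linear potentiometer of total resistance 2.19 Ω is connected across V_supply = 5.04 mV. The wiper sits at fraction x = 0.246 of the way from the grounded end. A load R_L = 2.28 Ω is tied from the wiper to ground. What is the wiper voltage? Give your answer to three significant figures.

The pot divides into 1.651 Ω above the wiper and 0.5387 Ω below.
Lower segment in parallel with the load: 0.5387 ‖ 2.28 = 0.4358 Ω.
V_out = 5.04 × 0.4358/(1.651 + 0.4358) = 1.052 mV.

V_out ≈ 1.05 mV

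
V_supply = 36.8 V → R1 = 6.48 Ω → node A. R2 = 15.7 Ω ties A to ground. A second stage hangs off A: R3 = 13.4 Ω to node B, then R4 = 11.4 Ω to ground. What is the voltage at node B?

Looking into the second stage from A: R3 + R4 = 24.80 Ω appears in parallel with R2.
R2 ‖ (R3+R4) = 9.614 Ω.
First divider: V_A = V_supply · 9.614/(6.48 + 9.614) = 21.98 V.
V_B = V_A × 0.4597 = 10.11 V.

V_B ≈ 10.1 V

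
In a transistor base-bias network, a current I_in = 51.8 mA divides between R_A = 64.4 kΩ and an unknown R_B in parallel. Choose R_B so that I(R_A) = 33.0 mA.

Two-branch current divider: I_A = I_in · R_B/(R_A + R_B).
With f = 0.6371, R_B = R_A · f/(1−f) = 64.4 × 1.755 = 113.0 kΩ.

R_B ≈ 113 kΩ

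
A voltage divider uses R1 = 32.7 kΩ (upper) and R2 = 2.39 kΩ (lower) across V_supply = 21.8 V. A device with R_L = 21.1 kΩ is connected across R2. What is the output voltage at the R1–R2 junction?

V_out ≈ 1.34 V

R2 ‖ R_L = (2.39 × 21.1)/(2.39 + 21.1) = 2.147 kΩ.
Voltage divider with the loaded lower leg: V_out = 21.8 × 2.147/(32.7 + 2.147) = 21.8 × 0.06161 = 1.343 V.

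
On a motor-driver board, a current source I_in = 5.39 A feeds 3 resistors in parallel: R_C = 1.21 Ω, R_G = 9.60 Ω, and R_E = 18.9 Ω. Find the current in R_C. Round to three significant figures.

I ≈ 4.53 A

Total conductance ΣG = 1/1.21 + 1/9.60 + 1/18.9 = 0.9835 (units of 1/Ω).
By the current-divider rule, I = I_in · G_k/ΣG = 5.39 × 0.8403 = 4.529 A.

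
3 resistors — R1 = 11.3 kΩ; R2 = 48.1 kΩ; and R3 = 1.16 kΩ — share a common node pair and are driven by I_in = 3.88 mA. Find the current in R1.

I ≈ 0.353 mA

Total conductance ΣG = 1/11.3 + 1/48.1 + 1/1.16 = 0.9714 (units of 1/kΩ).
By the current-divider rule, I = I_in · G_k/ΣG = 3.88 × 0.09111 = 0.3535 mA.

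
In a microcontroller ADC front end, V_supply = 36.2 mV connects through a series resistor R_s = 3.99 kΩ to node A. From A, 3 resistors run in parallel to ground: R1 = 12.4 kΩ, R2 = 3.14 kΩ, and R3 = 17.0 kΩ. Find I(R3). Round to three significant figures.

Equivalent of the parallel group: R_p = 2.184 kΩ.
V_A by voltage divider: V_A = 36.2 × 2.184/(3.99 + 2.184) = 12.80 mV.
I(R3) = V_A / R3 = 12.80/17.0 = 0.7532 µA.
(Check via current divider: I_total = 5.864 µA; share G_k/ΣG = 0.1285 → same result.)

I ≈ 0.753 µA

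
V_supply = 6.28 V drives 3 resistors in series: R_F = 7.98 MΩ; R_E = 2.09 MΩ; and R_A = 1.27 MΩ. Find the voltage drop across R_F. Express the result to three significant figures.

V ≈ 4.42 V

ΣR = 7.98 + 2.09 + 1.27 = 11.34 MΩ.
By the voltage-divider rule, V = 6.28 × 7.980/11.34 = 4.419 V.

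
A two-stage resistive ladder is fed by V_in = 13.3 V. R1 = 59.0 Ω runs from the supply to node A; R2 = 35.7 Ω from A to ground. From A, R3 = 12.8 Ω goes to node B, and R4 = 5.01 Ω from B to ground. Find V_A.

V_A ≈ 2.23 V

Looking into the second stage from A: R3 + R4 = 17.81 Ω appears in parallel with R2.
Effective lower resistance at A: R2 ‖ 17.81 = 11.88 Ω.
First divider: V_A = V_in · 11.88/(59.0 + 11.88) = 2.230 V.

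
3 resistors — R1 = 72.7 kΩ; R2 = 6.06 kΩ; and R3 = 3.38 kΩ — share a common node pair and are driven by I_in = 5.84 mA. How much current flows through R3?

ΣG = 1/72.7 + 1/6.06 + 1/3.38 = 0.4746.
Current divider: I(R3) = I_in · G_k/ΣG = 5.84 × (0.2959/0.4746) = 5.84 × 0.6233 = 3.640 mA.

I ≈ 3.64 mA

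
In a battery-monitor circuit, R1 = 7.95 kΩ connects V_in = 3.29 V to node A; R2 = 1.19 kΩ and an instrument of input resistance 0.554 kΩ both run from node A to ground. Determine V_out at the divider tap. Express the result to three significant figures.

V_out ≈ 0.149 V

R2 ‖ R_L = (1.19 × 0.554)/(1.19 + 0.554) = 0.3780 kΩ.
Voltage divider with the loaded lower leg: V_out = 3.29 × 0.3780/(7.95 + 0.3780) = 3.29 × 0.04539 = 0.1493 V.
(Unloaded it would be 0.428 V; the load pulls it down.)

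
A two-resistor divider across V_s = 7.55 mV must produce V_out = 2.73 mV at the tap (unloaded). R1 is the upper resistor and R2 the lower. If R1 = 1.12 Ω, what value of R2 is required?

The divider ratio is R2/(R1+R2) = 2.73/7.55 = 0.3616.
So R2 = R1 · V_out/(V_s − V_out) = 1.12 × 2.73/(7.55 − 2.73) = 1.12 × 0.5664 = 0.6344 Ω.

R2 ≈ 0.634 Ω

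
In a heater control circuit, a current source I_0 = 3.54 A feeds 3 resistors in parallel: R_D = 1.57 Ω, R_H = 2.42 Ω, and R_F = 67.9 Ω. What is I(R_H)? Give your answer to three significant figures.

Conductances: ΣG = 1/1.57 + 1/2.42 + 1/67.9 = 1.065 (1/Ω).
By the current-divider rule, I = I_0 · G_k/ΣG = 3.54 × 0.3880 = 1.374 A.

I ≈ 1.37 A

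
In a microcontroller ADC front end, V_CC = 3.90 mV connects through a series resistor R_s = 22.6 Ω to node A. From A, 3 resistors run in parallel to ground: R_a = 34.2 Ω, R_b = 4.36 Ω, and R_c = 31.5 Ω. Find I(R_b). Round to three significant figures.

I ≈ 0.118 mA

Equivalent of the parallel group: R_p = 3.444 Ω.
Node voltage V_A = V_CC · R_p/(R_s + R_p) = 3.90 × 0.1322 = 0.5158 mV.
Branch current I = V_A/R_b = 0.5158/4.36 = 0.1183 mA.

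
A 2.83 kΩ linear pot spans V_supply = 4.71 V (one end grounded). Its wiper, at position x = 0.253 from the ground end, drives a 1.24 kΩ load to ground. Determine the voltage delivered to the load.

V_out ≈ 0.833 V

Split the track: R_lower = x·R_p = 0.7160 kΩ, R_upper = (1−x)·R_p = 2.114 kΩ.
(x·R_p) ‖ R_L = 0.4539 kΩ.
Then V_out = V_supply · 0.4539/(2.114 + 0.4539) = 0.8325 V.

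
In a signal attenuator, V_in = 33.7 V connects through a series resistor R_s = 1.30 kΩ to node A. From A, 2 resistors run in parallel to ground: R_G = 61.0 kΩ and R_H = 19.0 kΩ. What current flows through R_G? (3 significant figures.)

I ≈ 0.507 mA

Parallel bank: R_p = 1/(1/61.0 + 1/19.0) = 14.49 kΩ.
Node voltage V_A = V_in · R_p/(R_s + R_p) = 33.7 × 0.9177 = 30.93 V.
Branch current I = V_A/R_G = 30.93/61.0 = 0.5070 mA.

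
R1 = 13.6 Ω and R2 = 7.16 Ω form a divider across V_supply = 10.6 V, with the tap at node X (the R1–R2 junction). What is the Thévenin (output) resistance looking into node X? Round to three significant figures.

Looking into X with the source shorted: R_th = R1·R2/(R1+R2) = 13.60 × 7.16/20.76 = 4.691 Ω.

R_th ≈ 4.69 Ω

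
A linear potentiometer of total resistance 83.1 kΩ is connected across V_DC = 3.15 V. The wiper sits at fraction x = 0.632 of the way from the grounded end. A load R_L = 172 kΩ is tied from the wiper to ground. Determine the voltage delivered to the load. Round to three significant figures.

V_out ≈ 1.79 V

Lower segment x·R_p = 52.52 kΩ; upper segment (1−x)·R_p = 30.58 kΩ.
Lower segment in parallel with the load: 52.52 ‖ 172 = 40.23 kΩ.
Then V_out = V_DC · 40.23/(30.58 + 40.23) = 1.790 V.
(Unloaded: V_out = x·V_DC = 1.99 V.)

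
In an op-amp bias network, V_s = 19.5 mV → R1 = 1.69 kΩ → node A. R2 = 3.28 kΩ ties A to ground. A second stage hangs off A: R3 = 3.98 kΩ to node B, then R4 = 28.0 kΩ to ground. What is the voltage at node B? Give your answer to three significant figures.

Node A sees R2 in parallel with the series input of stage 2, R3 + R4 = 31.98 kΩ.
Effective lower resistance at A: R2 ‖ 31.98 = 2.975 kΩ.
So V_A = 19.5 × 0.6377 = 12.44 mV.
Then the unloaded second divider: V_B = V_A × R4/(R3+R4) = 12.44 × 0.8755 = 10.89 mV.

V_B ≈ 10.9 mV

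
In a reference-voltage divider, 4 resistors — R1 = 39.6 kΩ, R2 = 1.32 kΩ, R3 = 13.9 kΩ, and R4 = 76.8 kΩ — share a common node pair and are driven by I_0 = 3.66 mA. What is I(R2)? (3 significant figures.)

I ≈ 3.20 mA

Conductances: ΣG = 1/39.6 + 1/1.32 + 1/13.9 + 1/76.8 = 0.8678 (1/kΩ).
By the current-divider rule, I = I_0 · G_k/ΣG = 3.66 × 0.8730 = 3.195 mA.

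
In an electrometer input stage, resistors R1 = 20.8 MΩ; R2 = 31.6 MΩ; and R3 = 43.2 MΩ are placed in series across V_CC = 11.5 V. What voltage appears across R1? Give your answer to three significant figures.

Series total: ΣR = 20.8 + 31.6 + 43.2 = 95.60 MΩ.
V = V_CC · R/ΣR = 11.5 × 0.2176 = 2.502 V.

V ≈ 2.50 V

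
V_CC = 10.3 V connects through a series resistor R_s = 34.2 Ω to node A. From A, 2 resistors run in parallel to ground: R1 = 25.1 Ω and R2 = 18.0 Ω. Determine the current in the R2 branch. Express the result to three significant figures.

I ≈ 0.134 A

Parallel bank: R_p = 1/(1/25.1 + 1/18.0) = 10.48 Ω.
V_A by voltage divider: V_A = 10.3 × 10.48/(34.2 + 10.48) = 2.416 V.
Branch current I = V_A/R2 = 2.416/18.0 = 0.1342 A.
(Check via current divider: I_total = 0.2305 A; share G_k/ΣG = 0.5824 → same result.)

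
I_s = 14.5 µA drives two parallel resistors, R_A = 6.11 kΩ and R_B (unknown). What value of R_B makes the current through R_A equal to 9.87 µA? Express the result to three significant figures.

R_B ≈ 13.0 kΩ

The fraction through R_A equals R_B/(R_A+R_B).
9.87/14.5 = R_B/(R_A + R_B) → R_B = R_A · (0.6807)/(1 − 0.6807) = 6.11 × 2.132 = 13.02 kΩ.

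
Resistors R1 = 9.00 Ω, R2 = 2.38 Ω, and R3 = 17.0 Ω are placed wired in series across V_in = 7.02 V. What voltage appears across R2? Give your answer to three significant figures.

ΣR = 9.00 + 2.38 + 17.0 = 28.38 Ω.
By the voltage-divider rule, V = 7.02 × 2.380/28.38 = 0.5887 V.

V ≈ 0.589 V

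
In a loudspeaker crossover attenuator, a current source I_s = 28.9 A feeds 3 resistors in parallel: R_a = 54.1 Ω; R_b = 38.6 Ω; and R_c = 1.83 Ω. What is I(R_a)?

I ≈ 0.904 A

ΣG = 1/54.1 + 1/38.6 + 1/1.83 = 0.5908.
Current divider: I(R_a) = I_s · G_k/ΣG = 28.9 × (0.01848/0.5908) = 28.9 × 0.03128 = 0.9041 A.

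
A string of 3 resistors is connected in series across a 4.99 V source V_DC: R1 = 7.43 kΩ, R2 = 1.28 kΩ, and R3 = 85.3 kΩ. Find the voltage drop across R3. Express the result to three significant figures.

V ≈ 4.53 V

Series total: ΣR = 7.43 + 1.28 + 85.3 = 94.01 kΩ.
By the voltage-divider rule, V = 4.99 × 85.30/94.01 = 4.528 V.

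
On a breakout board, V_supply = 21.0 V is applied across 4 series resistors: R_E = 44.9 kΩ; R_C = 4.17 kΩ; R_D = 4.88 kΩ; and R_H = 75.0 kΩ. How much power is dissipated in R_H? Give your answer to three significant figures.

P ≈ 1.99 mW

Series current I = V_supply/ΣR = 21.0/128.9 = 0.1629 mA.
P = I²R = 0.02652 × 75.0 = 1.989 mW.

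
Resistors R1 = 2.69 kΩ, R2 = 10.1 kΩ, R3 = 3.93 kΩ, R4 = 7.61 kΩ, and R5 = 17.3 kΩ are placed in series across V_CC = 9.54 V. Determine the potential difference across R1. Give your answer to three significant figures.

V ≈ 0.616 V

ΣR = 2.69 + 10.1 + 3.93 + 7.61 + 17.3 = 41.63 kΩ.
Voltage divider: V = V_CC · (2.690 / 41.63) = 9.54 × 0.06462 = 0.6164 V.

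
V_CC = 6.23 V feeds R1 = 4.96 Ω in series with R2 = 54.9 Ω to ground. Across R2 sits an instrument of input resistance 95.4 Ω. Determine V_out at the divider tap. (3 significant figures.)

First combine the lower leg with the load: R2 ‖ R_L = 34.85 Ω.
Now apply the divider: V_out = 6.23 × 0.8754 = 5.454 V.

V_out ≈ 5.45 V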